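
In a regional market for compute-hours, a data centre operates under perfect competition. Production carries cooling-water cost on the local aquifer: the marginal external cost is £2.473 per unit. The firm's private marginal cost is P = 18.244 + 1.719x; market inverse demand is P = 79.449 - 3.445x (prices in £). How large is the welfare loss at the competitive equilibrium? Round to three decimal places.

Market equilibrium (private): 18.244 + 1.719x = 79.449 - 3.445x → x_m = 11.8522.
Social marginal cost = private MC + MEC = 20.717 + 1.719x.
Set SMC = demand: 20.717 + 1.719x = 79.449 - 3.445x → x* = 11.3734.
The loss is the area between SMC and demand from x* to x_m; with linear curves that's a triangle of height MEC(x_m).
DWL = ½ × 0.4788 × 2.4730 = 0.5920.

DWL = £0.592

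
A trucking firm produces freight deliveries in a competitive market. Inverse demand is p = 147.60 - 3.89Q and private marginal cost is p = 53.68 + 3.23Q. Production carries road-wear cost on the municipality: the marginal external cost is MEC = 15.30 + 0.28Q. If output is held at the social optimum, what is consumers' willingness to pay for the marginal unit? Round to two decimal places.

P = 106.27

Social marginal cost = private MC + MEC = 68.98 + 3.51Q.
Set SMC = demand: 68.98 + 3.51Q = 147.60 - 3.89Q → Q* = 10.6243.
Consumer price on the demand curve at Q*: 147.60 − 3.89×10.6243 = 106.2715.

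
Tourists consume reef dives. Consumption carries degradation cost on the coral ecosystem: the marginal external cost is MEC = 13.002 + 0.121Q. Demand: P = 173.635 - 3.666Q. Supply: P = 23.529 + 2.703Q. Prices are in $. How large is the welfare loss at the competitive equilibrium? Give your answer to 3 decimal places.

DWL = $19.364

Market equilibrium (private): 23.529 + 2.703Q = 173.635 - 3.666Q → Q_m = 23.5682.
Social marginal benefit = demand − MEC = 160.633 - 3.787Q.
Set SMB = MC: 160.633 - 3.787Q = 23.529 + 2.703Q → Q* = 21.1254.
The welfare-loss triangle has base |Q_m − Q*| and height MEC(Q_m) (the vertical gap between SMB and MC is zero at Q* and MEC at Q_m).
DWL = ½ × 2.4428 × 15.8538 = 19.3638.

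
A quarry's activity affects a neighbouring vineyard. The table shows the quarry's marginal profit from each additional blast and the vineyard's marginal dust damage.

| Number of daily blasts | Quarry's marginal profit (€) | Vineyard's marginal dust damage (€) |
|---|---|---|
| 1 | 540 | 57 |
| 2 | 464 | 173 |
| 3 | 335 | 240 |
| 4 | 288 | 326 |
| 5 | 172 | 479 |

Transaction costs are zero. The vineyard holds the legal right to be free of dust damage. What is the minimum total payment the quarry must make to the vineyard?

€470

Efficient level: marginal profit ≥ marginal dust damage through level 3, so k* = 3.
With the vineyard holding the right, the quarry must at least compensate total damage at k*: 57 + 173 + 240 = 470.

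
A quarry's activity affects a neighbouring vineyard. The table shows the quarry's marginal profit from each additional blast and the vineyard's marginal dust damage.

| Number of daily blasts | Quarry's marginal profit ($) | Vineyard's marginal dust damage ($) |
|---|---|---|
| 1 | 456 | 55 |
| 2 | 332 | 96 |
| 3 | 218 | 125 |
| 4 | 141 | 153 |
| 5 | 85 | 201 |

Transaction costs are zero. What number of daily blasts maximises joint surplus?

Bargaining reaches the level where marginal profit last exceeds marginal dust damage.
That holds through level 3 (218 ≥ 125) but not at 4 (141 < 153).

3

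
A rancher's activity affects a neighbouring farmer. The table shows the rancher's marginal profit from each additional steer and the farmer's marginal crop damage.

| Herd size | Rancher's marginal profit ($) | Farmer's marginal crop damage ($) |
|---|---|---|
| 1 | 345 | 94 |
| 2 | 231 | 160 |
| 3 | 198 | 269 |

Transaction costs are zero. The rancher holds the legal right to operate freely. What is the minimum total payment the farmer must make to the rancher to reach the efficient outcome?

$198

Left alone the rancher would choose level 3 (marginal profit stays positive).
Efficient level: k* = 2 (marginal profit ≥ marginal crop damage through 2).
The farmer must at least cover the rancher's forgone profit from cutting 3→2: 198 = 198.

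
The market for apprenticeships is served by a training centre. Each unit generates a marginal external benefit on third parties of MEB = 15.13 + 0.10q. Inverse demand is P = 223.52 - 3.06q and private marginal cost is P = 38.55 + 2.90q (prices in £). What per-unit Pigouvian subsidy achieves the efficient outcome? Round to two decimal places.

subsidy = £18.54 per unit

Social marginal cost = private MC − MEB = 23.42 + 2.80q.
Set SMC = demand: 23.42 + 2.80q = 223.52 - 3.06q → q* = 34.1468.
The Pigouvian subsidy equals MEB at q*: 15.13 + 0.10×34.1468 = 18.5447.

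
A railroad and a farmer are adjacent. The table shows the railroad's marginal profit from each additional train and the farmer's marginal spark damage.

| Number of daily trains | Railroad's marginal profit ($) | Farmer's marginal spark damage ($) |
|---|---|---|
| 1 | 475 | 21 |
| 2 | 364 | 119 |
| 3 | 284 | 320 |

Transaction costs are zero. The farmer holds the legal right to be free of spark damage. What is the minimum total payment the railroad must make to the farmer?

Efficient level: marginal profit ≥ marginal spark damage through level 2, so k* = 2.
With the farmer holding the right, the railroad must at least compensate total damage at k*: 21 + 119 = 140.

$140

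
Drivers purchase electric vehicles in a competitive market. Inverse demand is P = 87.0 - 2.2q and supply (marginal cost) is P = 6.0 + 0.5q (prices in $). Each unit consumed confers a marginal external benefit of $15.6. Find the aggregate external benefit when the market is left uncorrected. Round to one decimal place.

Market equilibrium (private): 6.0 + 0.5q = 87.0 - 2.2q → q_m = 30.0000.
Total external benefit = MEB × q_m = 15.6 × 30.0000 = 468.0000.

$468.0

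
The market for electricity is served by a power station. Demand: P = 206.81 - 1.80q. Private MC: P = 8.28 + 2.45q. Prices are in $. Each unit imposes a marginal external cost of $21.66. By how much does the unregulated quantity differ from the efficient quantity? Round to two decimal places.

5.10 units

Market equilibrium (private): 8.28 + 2.45q = 206.81 - 1.80q → q_m = 46.7129.
Social marginal cost = private MC + MEC = 29.94 + 2.45q.
Set SMC = demand: 29.94 + 2.45q = 206.81 - 1.80q → q* = 41.6165.
Gap = |46.7129 − 41.6165| = 5.0964.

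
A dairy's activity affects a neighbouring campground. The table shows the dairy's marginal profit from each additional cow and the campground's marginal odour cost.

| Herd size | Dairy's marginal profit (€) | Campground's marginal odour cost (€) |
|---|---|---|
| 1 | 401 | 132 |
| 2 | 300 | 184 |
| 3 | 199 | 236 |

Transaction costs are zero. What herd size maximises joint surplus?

Bargaining reaches the level where marginal profit last exceeds marginal odour cost.
That holds through level 2 (300 ≥ 184) but not at 3 (199 < 236).

2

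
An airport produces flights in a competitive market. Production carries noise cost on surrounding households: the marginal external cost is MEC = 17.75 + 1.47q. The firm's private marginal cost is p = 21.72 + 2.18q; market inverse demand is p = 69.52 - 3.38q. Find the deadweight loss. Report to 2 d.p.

Market equilibrium (private): 21.72 + 2.18q = 69.52 - 3.38q → q_m = 8.5971.
Social marginal cost = private MC + MEC = 39.47 + 3.65q.
Set SMC = demand: 39.47 + 3.65q = 69.52 - 3.38q → q* = 4.2745.
Between q* and q_m the wedge SMC − demand runs linearly from 0 to MEC(q_m), so the loss is a triangle.
DWL = ½ × 4.3226 × 30.3878 = 65.6772.

DWL = 65.68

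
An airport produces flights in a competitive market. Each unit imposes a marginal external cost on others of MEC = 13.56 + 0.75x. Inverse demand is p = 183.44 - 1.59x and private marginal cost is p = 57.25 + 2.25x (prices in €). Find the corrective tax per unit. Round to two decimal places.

tax = €31.96 per unit

Social marginal cost = private MC + MEC = 70.81 + 3.00x.
Set SMC = demand: 70.81 + 3.00x = 183.44 - 1.59x → x* = 24.5381.
The Pigouvian tax equals MEC at x*: 13.56 + 0.75×24.5381 = 31.9636.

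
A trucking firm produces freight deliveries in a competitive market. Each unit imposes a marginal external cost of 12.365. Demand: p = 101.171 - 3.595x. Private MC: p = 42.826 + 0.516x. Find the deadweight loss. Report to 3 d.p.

Market equilibrium (private): 42.826 + 0.516x = 101.171 - 3.595x → x_m = 14.1924.
Social marginal cost = private MC + MEC = 55.191 + 0.516x.
Set SMC = demand: 55.191 + 0.516x = 101.171 - 3.595x → x* = 11.1846.
Height of the DWL triangle at x_m is SMC(x_m) − demand(x_m) = MEC(x_m) = 12.3650.
DWL = ½ × 3.0078 × 12.3650 = 18.5957.

DWL = 18.596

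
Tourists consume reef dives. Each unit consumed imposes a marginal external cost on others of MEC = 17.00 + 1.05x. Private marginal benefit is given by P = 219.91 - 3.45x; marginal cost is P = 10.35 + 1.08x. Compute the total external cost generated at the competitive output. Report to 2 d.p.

1909.95

Market equilibrium (private): 10.35 + 1.08x = 219.91 - 3.45x → x_m = 46.2605.
Total external cost = ∫₀^{x_m} (17.00 + 1.05x) dx = 17.00×46.2605 + ½×1.05×46.2605² = 1909.9463.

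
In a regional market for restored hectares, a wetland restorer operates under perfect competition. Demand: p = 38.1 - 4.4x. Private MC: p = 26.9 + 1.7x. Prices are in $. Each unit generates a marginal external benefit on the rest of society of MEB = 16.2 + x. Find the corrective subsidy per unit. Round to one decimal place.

Social marginal cost = private MC − MEB = 10.7 + 0.7x.
Set SMC = demand: 10.7 + 0.7x = 38.1 - 4.4x → x* = 5.3725.
The Pigouvian subsidy equals MEB at x*: 16.2 + 1.0×5.3725 = 21.5725.

subsidy = $21.6 per unit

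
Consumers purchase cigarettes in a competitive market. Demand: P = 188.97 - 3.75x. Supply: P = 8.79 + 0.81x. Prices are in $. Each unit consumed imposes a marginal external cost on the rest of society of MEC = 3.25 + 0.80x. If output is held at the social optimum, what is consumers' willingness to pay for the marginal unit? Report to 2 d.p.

P = $65.19

Social marginal benefit = demand − MEC = 185.72 - 4.55x.
Set SMB = MC: 185.72 - 4.55x = 8.79 + 0.81x → x* = 33.0093.
Consumer price on the demand curve at x*: 188.97 − 3.75×33.0093 = 65.1851.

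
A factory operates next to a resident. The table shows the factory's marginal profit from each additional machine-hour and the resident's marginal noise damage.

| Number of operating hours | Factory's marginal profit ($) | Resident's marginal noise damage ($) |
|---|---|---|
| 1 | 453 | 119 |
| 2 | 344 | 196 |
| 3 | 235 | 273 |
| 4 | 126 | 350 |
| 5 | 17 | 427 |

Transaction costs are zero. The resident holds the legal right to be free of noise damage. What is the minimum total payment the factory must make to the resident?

$315

Efficient level: marginal profit ≥ marginal noise damage through level 2, so k* = 2.
With the resident holding the right, the factory must at least compensate total damage at k*: 119 + 196 = 315.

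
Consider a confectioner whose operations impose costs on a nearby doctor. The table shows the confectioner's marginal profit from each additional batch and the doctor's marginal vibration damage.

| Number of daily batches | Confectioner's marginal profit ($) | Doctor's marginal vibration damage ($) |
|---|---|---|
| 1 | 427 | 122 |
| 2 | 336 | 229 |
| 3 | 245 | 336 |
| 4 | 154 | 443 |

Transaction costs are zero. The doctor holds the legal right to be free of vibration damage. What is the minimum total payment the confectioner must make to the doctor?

Efficient level: marginal profit ≥ marginal vibration damage through level 2, so k* = 2.
With the doctor holding the right, the confectioner must at least compensate total damage at k*: 122 + 229 = 351.

$351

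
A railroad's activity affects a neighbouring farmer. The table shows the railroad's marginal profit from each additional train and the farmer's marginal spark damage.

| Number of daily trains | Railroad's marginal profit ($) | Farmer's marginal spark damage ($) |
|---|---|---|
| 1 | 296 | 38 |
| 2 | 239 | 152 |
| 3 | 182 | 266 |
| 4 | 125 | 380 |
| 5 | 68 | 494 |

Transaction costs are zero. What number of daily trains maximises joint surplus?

Bargaining reaches the level where marginal profit last exceeds marginal spark damage.
That holds through level 2 (239 ≥ 152) but not at 3 (182 < 266).

2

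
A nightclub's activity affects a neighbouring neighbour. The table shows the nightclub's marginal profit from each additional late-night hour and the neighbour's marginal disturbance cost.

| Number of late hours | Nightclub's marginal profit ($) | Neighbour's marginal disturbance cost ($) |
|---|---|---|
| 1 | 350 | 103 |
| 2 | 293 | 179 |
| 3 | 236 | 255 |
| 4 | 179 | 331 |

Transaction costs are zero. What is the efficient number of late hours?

2

Bargaining reaches the level where marginal profit last exceeds marginal disturbance cost.
That holds through level 2 (293 ≥ 179) but not at 3 (236 < 255).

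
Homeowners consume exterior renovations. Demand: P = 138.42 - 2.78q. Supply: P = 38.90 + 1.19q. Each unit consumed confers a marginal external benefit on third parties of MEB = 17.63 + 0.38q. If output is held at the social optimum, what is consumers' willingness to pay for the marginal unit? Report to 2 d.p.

P = 47.70

Social marginal benefit = demand + MEB = 156.05 - 2.40q.
Set SMB = MC: 156.05 - 2.40q = 38.90 + 1.19q → q* = 32.6323.
Consumer price on the demand curve at q*: 138.42 − 2.78×32.6323 = 47.7022.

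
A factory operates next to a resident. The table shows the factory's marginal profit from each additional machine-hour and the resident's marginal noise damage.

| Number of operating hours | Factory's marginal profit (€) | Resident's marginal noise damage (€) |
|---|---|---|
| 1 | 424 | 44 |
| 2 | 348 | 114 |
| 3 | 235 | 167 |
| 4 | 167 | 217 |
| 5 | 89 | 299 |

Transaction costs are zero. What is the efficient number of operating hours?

3

Bargaining reaches the level where marginal profit last exceeds marginal noise damage.
That holds through level 3 (235 ≥ 167) but not at 4 (167 < 217).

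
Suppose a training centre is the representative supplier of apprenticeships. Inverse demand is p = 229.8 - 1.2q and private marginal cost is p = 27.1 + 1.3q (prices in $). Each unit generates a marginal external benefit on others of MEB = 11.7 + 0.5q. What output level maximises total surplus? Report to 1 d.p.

Social marginal cost = private MC − MEB = 15.4 + 0.8q.
Set SMC = demand: 15.4 + 0.8q = 229.8 - 1.2q → q* = 107.2000.

q* = 107.2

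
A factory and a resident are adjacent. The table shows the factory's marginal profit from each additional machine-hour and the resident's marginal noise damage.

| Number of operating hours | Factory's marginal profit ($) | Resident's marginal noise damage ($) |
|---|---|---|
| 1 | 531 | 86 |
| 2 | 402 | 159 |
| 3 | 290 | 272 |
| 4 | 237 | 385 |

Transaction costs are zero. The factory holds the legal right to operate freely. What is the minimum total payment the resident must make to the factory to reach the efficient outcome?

Left alone the factory would choose level 4 (marginal profit stays positive).
Efficient level: k* = 3 (marginal profit ≥ marginal noise damage through 3).
The resident must at least cover the factory's forgone profit from cutting 4→3: 237 = 237.

$237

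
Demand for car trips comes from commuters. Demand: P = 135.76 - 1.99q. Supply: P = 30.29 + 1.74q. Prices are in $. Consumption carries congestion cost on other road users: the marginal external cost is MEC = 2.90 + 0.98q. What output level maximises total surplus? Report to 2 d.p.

Social marginal benefit = demand − MEC = 132.86 - 2.97q.
Set SMB = MC: 132.86 - 2.97q = 30.29 + 1.74q → q* = 21.7771.

q* = 21.78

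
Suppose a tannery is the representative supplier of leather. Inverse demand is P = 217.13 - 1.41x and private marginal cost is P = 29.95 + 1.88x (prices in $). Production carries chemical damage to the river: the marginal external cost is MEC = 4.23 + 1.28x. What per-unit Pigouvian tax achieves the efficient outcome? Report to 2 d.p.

tax = $55.47 per unit

Social marginal cost = private MC + MEC = 34.18 + 3.16x.
Set SMC = demand: 34.18 + 3.16x = 217.13 - 1.41x → x* = 40.0328.
The Pigouvian tax equals MEC at x*: 4.23 + 1.28×40.0328 = 55.4720.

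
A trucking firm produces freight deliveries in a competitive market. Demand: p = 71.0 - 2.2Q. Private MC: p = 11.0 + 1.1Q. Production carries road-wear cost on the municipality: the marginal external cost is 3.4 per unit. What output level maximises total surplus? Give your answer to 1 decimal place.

Social marginal cost = private MC + MEC = 14.4 + 1.1Q.
Set SMC = demand: 14.4 + 1.1Q = 71.0 - 2.2Q → Q* = 17.1515.

Q* = 17.2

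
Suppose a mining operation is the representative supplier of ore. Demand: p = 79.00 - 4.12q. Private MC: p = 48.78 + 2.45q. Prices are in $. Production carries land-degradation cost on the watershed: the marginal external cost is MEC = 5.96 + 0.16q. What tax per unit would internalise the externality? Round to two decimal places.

Social marginal cost = private MC + MEC = 54.74 + 2.61q.
Set SMC = demand: 54.74 + 2.61q = 79.00 - 4.12q → q* = 3.6048.
The Pigouvian tax equals MEC at q*: 5.96 + 0.16×3.6048 = 6.5368.

tax = $6.54 per unit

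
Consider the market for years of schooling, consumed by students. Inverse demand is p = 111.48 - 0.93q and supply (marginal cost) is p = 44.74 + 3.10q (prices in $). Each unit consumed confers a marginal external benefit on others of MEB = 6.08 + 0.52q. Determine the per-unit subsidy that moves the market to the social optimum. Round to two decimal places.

subsidy = $16.87 per unit

Social marginal benefit = demand + MEB = 117.56 - 0.41q.
Set SMB = MC: 117.56 - 0.41q = 44.74 + 3.10q → q* = 20.7464.
The Pigouvian subsidy equals MEB at q*: 6.08 + 0.52×20.7464 = 16.8681.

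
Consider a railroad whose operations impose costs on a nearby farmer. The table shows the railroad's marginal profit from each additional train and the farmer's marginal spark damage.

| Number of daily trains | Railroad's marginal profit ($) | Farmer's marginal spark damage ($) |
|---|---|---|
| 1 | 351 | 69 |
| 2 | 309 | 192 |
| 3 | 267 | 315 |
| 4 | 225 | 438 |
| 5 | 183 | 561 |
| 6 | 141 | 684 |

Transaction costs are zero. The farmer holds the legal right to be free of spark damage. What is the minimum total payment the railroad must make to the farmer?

Efficient level: marginal profit ≥ marginal spark damage through level 2, so k* = 2.
With the farmer holding the right, the railroad must at least compensate total damage at k*: 69 + 192 = 261.

$261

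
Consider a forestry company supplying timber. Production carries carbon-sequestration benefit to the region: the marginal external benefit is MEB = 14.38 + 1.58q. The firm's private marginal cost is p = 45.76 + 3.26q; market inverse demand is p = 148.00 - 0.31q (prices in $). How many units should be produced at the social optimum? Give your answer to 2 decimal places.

q* = 58.60

Social marginal cost = private MC − MEB = 31.38 + 1.68q.
Set SMC = demand: 31.38 + 1.68q = 148.00 - 0.31q → q* = 58.6030.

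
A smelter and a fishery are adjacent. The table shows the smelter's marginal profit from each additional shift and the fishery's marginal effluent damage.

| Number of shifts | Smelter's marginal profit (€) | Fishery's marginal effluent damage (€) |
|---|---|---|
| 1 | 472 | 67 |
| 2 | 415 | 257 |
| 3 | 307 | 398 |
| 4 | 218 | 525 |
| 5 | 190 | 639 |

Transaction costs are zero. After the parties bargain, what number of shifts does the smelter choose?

Bargaining reaches the level where marginal profit last exceeds marginal effluent damage.
That holds through level 2 (415 ≥ 257) but not at 3 (307 < 398).

2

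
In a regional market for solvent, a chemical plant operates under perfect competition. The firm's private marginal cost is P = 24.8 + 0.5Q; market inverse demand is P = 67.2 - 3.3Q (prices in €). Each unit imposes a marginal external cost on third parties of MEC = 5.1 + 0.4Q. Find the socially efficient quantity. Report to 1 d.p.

Social marginal cost = private MC + MEC = 29.9 + 0.9Q.
Set SMC = demand: 29.9 + 0.9Q = 67.2 - 3.3Q → Q* = 8.8810.

Q* = 8.9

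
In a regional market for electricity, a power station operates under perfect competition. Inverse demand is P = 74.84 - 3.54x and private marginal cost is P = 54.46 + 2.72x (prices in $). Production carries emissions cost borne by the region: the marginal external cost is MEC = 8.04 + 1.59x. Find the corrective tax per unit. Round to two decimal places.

tax = $10.54 per unit

Social marginal cost = private MC + MEC = 62.50 + 4.31x.
Set SMC = demand: 62.50 + 4.31x = 74.84 - 3.54x → x* = 1.5720.
The Pigouvian tax equals MEC at x*: 8.04 + 1.59×1.5720 = 10.5395.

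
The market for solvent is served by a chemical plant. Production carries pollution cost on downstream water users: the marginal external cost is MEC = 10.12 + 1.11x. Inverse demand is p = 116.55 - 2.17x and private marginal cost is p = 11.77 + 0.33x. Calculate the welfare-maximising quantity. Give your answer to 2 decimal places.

x* = 26.22

Social marginal cost = private MC + MEC = 21.89 + 1.44x.
Set SMC = demand: 21.89 + 1.44x = 116.55 - 2.17x → x* = 26.2216.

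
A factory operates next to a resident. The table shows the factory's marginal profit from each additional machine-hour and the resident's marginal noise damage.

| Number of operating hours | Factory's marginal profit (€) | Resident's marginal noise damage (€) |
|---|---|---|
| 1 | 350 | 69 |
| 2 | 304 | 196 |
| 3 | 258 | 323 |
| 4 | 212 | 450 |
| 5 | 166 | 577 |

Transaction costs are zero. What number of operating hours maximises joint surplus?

Bargaining reaches the level where marginal profit last exceeds marginal noise damage.
That holds through level 2 (304 ≥ 196) but not at 3 (258 < 323).

2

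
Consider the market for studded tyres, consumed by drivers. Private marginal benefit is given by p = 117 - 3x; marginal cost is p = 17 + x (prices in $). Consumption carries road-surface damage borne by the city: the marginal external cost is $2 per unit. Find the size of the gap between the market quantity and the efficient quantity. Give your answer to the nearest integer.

1 units

Market equilibrium (private): 17 + x = 117 - 3x → x_m = 25.0000.
Social marginal benefit = demand − MEC = 115 - 3x.
Set SMB = MC: 115 - 3x = 17 + x → x* = 24.5000.
Gap = |25.0000 − 24.5000| = 0.5000.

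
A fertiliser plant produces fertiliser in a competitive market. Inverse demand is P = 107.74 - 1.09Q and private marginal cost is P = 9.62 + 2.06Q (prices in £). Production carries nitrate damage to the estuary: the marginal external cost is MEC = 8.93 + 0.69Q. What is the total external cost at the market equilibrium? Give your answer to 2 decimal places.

£612.91

Market equilibrium (private): 9.62 + 2.06Q = 107.74 - 1.09Q → Q_m = 31.1492.
Total external cost = ∫₀^{Q_m} (8.93 + 0.69Q) dQ = 8.93×31.1492 + ½×0.69×31.1492² = 612.9064.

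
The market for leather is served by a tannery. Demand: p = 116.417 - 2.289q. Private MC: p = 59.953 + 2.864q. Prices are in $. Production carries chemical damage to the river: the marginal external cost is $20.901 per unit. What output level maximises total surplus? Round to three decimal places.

q* = 6.901

Social marginal cost = private MC + MEC = 80.854 + 2.864q.
Set SMC = demand: 80.854 + 2.864q = 116.417 - 2.289q → q* = 6.9014.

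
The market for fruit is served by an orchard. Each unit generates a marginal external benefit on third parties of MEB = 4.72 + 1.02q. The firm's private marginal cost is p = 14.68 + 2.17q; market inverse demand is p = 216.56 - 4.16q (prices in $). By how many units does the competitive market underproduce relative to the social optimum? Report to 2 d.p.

Market equilibrium (private): 14.68 + 2.17q = 216.56 - 4.16q → q_m = 31.8926.
Social marginal cost = private MC − MEB = 9.96 + 1.15q.
Set SMC = demand: 9.96 + 1.15q = 216.56 - 4.16q → q* = 38.9077.
Gap = |31.8926 − 38.9077| = 7.0151.

7.02 units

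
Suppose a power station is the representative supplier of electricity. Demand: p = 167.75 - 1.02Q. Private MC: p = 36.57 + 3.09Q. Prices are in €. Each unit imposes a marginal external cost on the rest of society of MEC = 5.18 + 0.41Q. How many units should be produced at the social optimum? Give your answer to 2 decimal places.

Social marginal cost = private MC + MEC = 41.75 + 3.50Q.
Set SMC = demand: 41.75 + 3.50Q = 167.75 - 1.02Q → Q* = 27.8761.

Q* = 27.88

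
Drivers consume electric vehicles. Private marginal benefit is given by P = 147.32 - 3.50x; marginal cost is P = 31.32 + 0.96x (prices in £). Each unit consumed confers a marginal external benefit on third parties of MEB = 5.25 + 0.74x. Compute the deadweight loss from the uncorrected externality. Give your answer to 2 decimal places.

DWL = £80.66

Market equilibrium (private): 31.32 + 0.96x = 147.32 - 3.50x → x_m = 26.0090.
Social marginal benefit = demand + MEB = 152.57 - 2.76x.
Set SMB = MC: 152.57 - 2.76x = 31.32 + 0.96x → x* = 32.5941.
The welfare-loss triangle has base |x_m − x*| and height MEB(x_m) (the vertical gap between SMB and MC is zero at x* and MEB at x_m).
DWL = ½ × 6.5851 × 24.4966 = 80.6563.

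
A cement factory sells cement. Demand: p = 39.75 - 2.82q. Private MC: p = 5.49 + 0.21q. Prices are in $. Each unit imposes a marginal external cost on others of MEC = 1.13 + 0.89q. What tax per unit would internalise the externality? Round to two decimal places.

tax = $8.65 per unit

Social marginal cost = private MC + MEC = 6.62 + 1.10q.
Set SMC = demand: 6.62 + 1.10q = 39.75 - 2.82q → q* = 8.4515.
The Pigouvian tax equals MEC at q*: 1.13 + 0.89×8.4515 = 8.6518.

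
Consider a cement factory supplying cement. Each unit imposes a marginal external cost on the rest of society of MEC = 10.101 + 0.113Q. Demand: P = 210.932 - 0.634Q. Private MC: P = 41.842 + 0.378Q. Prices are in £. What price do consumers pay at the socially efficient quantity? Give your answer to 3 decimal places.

P = £121.333

Social marginal cost = private MC + MEC = 51.943 + 0.491Q.
Set SMC = demand: 51.943 + 0.491Q = 210.932 - 0.634Q → Q* = 141.3236.
Consumer price on the demand curve at Q*: 210.932 − 0.634×141.3236 = 121.3328.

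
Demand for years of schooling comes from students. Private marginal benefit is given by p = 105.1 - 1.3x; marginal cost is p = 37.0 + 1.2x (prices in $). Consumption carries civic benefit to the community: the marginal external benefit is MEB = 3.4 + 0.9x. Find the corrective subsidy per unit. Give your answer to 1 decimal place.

subsidy = $43.6 per unit

Social marginal benefit = demand + MEB = 108.5 - 0.4x.
Set SMB = MC: 108.5 - 0.4x = 37.0 + 1.2x → x* = 44.6875.
The Pigouvian subsidy equals MEB at x*: 3.4 + 0.9×44.6875 = 43.6188.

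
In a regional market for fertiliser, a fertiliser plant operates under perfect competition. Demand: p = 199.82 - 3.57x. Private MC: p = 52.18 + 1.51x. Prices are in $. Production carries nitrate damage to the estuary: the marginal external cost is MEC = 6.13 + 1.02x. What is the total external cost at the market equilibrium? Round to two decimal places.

Market equilibrium (private): 52.18 + 1.51x = 199.82 - 3.57x → x_m = 29.0630.
Total external cost = ∫₀^{x_m} (6.13 + 1.02x) dx = 6.13×29.0630 + ½×1.02×29.0630² = 608.9318.

$608.93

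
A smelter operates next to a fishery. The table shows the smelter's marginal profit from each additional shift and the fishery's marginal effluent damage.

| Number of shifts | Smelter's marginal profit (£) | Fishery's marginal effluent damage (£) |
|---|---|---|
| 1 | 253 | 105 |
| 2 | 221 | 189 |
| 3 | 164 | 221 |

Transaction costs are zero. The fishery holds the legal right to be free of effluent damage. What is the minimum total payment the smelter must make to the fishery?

£294

Efficient level: marginal profit ≥ marginal effluent damage through level 2, so k* = 2.
With the fishery holding the right, the smelter must at least compensate total damage at k*: 105 + 189 = 294.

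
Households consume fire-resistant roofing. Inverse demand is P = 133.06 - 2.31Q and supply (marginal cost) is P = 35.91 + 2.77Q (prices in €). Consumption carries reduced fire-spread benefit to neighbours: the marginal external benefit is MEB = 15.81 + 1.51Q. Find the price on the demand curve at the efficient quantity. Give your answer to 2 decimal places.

P = €59.97

Social marginal benefit = demand + MEB = 148.87 - 0.80Q.
Set SMB = MC: 148.87 - 0.80Q = 35.91 + 2.77Q → Q* = 31.6415.
Consumer price on the demand curve at Q*: 133.06 − 2.31×31.6415 = 59.9681.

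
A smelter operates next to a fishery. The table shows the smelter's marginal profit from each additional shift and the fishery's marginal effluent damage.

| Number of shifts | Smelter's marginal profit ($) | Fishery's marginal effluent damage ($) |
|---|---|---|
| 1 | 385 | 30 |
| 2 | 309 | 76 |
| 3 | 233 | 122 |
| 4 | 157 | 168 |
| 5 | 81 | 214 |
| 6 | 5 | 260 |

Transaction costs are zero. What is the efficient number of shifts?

3

Bargaining reaches the level where marginal profit last exceeds marginal effluent damage.
That holds through level 3 (233 ≥ 122) but not at 4 (157 < 168).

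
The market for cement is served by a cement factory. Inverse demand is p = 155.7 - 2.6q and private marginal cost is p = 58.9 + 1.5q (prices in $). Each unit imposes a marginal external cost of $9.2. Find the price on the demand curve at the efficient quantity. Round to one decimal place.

P = $100.1

Social marginal cost = private MC + MEC = 68.1 + 1.5q.
Set SMC = demand: 68.1 + 1.5q = 155.7 - 2.6q → q* = 21.3659.
Consumer price on the demand curve at q*: 155.7 − 2.6×21.3659 = 100.1487.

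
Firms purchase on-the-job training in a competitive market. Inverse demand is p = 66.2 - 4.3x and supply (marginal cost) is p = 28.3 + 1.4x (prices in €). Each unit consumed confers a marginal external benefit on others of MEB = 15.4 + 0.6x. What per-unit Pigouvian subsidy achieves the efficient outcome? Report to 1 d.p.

subsidy = €21.7 per unit

Social marginal benefit = demand + MEB = 81.6 - 3.7x.
Set SMB = MC: 81.6 - 3.7x = 28.3 + 1.4x → x* = 10.4510.
The Pigouvian subsidy equals MEB at x*: 15.4 + 0.6×10.4510 = 21.6706.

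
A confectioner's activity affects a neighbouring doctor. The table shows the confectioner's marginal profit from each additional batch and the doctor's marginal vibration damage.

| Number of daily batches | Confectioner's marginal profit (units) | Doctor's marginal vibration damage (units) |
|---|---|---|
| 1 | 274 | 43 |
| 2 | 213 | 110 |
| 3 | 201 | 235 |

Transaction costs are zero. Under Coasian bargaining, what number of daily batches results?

2

Bargaining reaches the level where marginal profit last exceeds marginal vibration damage.
That holds through level 2 (213 ≥ 110) but not at 3 (201 < 235).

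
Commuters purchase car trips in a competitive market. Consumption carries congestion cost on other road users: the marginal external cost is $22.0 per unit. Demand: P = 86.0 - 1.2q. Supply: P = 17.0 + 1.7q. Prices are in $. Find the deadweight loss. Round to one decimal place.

Market equilibrium (private): 17.0 + 1.7q = 86.0 - 1.2q → q_m = 23.7931.
Social marginal benefit = demand − MEC = 64.0 - 1.2q.
Set SMB = MC: 64.0 - 1.2q = 17.0 + 1.7q → q* = 16.2069.
Between q* and q_m the wedge MC − SMB runs linearly from 0 to MEC(q_m), so the loss is a triangle.
DWL = ½ × 7.5862 × 22.0000 = 83.4482.

DWL = $83.4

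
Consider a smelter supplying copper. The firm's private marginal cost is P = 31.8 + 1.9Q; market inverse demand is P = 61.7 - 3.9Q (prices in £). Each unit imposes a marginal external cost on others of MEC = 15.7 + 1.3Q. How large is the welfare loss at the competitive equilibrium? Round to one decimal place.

Market equilibrium (private): 31.8 + 1.9Q = 61.7 - 3.9Q → Q_m = 5.1552.
Social marginal cost = private MC + MEC = 47.5 + 3.2Q.
Set SMC = demand: 47.5 + 3.2Q = 61.7 - 3.9Q → Q* = 2.0000.
Height of the DWL triangle at Q_m is SMC(Q_m) − demand(Q_m) = MEC(Q_m) = 22.4017.
DWL = ½ × 3.1552 × 22.4017 = 35.3409.

DWL = £35.3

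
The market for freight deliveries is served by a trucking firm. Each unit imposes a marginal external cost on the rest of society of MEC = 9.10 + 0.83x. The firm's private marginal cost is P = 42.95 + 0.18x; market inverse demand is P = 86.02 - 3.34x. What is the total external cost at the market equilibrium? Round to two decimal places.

173.48

Market equilibrium (private): 42.95 + 0.18x = 86.02 - 3.34x → x_m = 12.2358.
Total external cost = ∫₀^{x_m} (9.10 + 0.83x) dx = 9.10×12.2358 + ½×0.83×12.2358² = 173.4774.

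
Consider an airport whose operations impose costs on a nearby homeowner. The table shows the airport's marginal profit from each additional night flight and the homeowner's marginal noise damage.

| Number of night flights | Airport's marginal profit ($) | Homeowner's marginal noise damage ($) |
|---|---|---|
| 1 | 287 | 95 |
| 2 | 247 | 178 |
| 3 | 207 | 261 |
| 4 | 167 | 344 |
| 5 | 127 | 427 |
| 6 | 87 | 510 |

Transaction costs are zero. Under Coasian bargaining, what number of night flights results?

2

Bargaining reaches the level where marginal profit last exceeds marginal noise damage.
That holds through level 2 (247 ≥ 178) but not at 3 (207 < 261).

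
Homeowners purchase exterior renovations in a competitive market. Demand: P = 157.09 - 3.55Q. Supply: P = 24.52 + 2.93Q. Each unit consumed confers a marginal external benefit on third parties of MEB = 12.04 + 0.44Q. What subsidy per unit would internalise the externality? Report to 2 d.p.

subsidy = 22.57 per unit

Social marginal benefit = demand + MEB = 169.13 - 3.11Q.
Set SMB = MC: 169.13 - 3.11Q = 24.52 + 2.93Q → Q* = 23.9421.
The Pigouvian subsidy equals MEB at Q*: 12.04 + 0.44×23.9421 = 22.5745.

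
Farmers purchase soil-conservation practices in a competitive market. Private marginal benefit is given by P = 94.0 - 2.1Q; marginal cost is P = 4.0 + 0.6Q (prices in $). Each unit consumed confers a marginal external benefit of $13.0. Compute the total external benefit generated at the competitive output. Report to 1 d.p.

$433.3

Market equilibrium (private): 4.0 + 0.6Q = 94.0 - 2.1Q → Q_m = 33.3333.
Total external benefit = MEB × Q_m = 13.0 × 33.3333 = 433.3329.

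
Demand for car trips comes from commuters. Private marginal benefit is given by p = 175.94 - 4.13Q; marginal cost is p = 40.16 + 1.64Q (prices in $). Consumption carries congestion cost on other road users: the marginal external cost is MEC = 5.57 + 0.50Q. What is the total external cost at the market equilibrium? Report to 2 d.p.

$269.51

Market equilibrium (private): 40.16 + 1.64Q = 175.94 - 4.13Q → Q_m = 23.5321.
Total external cost = ∫₀^{Q_m} (5.57 + 0.50Q) dQ = 5.57×23.5321 + ½×0.50×23.5321² = 269.5137.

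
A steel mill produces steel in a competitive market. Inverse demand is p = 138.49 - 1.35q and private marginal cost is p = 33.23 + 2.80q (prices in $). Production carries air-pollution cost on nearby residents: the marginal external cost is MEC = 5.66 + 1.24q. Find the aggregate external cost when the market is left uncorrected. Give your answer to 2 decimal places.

Market equilibrium (private): 33.23 + 2.80q = 138.49 - 1.35q → q_m = 25.3639.
Total external cost = ∫₀^{q_m} (5.66 + 1.24q) dq = 5.66×25.3639 + ½×1.24×25.3639² = 542.4227.

$542.42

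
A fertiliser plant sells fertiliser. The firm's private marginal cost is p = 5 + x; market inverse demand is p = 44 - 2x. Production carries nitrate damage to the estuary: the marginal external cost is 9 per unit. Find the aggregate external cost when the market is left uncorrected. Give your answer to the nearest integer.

117

Market equilibrium (private): 5 + x = 44 - 2x → x_m = 13.0000.
Total external cost = MEC × x_m = 9 × 13.0000 = 117.0000.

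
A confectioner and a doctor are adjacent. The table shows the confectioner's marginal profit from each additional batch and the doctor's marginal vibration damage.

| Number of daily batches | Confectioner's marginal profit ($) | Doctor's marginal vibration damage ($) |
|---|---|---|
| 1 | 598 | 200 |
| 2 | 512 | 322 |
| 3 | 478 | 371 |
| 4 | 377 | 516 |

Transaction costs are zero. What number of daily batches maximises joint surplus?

3

Bargaining reaches the level where marginal profit last exceeds marginal vibration damage.
That holds through level 3 (478 ≥ 371) but not at 4 (377 < 516).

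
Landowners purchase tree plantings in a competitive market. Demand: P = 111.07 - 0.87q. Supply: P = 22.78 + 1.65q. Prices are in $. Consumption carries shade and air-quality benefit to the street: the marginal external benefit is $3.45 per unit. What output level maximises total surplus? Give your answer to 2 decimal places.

q* = 36.40

Social marginal benefit = demand + MEB = 114.52 - 0.87q.
Set SMB = MC: 114.52 - 0.87q = 22.78 + 1.65q → q* = 36.4048.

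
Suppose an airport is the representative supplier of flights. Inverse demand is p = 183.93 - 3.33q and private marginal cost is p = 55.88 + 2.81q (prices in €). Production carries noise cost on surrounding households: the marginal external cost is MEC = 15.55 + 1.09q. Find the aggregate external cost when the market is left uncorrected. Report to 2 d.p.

Market equilibrium (private): 55.88 + 2.81q = 183.93 - 3.33q → q_m = 20.8550.
Total external cost = ∫₀^{q_m} (15.55 + 1.09q) dq = 15.55×20.8550 + ½×1.09×20.8550² = 561.3327.

€561.33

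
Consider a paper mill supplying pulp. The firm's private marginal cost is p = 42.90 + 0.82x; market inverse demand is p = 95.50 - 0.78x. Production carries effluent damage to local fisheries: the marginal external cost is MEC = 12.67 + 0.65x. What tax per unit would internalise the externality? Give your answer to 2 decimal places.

Social marginal cost = private MC + MEC = 55.57 + 1.47x.
Set SMC = demand: 55.57 + 1.47x = 95.50 - 0.78x → x* = 17.7467.
The Pigouvian tax equals MEC at x*: 12.67 + 0.65×17.7467 = 24.2054.

tax = 24.21 per unit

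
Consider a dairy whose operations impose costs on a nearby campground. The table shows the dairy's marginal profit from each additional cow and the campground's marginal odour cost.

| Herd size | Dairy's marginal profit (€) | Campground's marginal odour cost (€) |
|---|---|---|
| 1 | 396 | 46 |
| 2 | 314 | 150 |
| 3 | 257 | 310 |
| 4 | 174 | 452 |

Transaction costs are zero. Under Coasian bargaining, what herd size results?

Bargaining reaches the level where marginal profit last exceeds marginal odour cost.
That holds through level 2 (314 ≥ 150) but not at 3 (257 < 310).

2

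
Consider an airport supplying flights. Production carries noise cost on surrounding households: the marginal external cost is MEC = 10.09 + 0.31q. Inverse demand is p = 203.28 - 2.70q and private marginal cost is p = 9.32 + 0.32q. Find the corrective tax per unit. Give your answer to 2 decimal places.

Social marginal cost = private MC + MEC = 19.41 + 0.63q.
Set SMC = demand: 19.41 + 0.63q = 203.28 - 2.70q → q* = 55.2162.
The Pigouvian tax equals MEC at q*: 10.09 + 0.31×55.2162 = 27.2070.

tax = 27.21 per unit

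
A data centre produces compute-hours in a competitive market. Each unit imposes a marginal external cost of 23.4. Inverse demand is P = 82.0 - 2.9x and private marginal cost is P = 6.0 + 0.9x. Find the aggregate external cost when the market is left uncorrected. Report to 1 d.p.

468.0

Market equilibrium (private): 6.0 + 0.9x = 82.0 - 2.9x → x_m = 20.0000.
Total external cost = MEC × x_m = 23.4 × 20.0000 = 468.0000.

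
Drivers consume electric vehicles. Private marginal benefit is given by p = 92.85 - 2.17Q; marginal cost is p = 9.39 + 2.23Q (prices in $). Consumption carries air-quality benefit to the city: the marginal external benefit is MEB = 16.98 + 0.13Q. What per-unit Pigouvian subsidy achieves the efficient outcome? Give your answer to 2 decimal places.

subsidy = $20.04 per unit

Social marginal benefit = demand + MEB = 109.83 - 2.04Q.
Set SMB = MC: 109.83 - 2.04Q = 9.39 + 2.23Q → Q* = 23.5222.
The Pigouvian subsidy equals MEB at Q*: 16.98 + 0.13×23.5222 = 20.0379.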